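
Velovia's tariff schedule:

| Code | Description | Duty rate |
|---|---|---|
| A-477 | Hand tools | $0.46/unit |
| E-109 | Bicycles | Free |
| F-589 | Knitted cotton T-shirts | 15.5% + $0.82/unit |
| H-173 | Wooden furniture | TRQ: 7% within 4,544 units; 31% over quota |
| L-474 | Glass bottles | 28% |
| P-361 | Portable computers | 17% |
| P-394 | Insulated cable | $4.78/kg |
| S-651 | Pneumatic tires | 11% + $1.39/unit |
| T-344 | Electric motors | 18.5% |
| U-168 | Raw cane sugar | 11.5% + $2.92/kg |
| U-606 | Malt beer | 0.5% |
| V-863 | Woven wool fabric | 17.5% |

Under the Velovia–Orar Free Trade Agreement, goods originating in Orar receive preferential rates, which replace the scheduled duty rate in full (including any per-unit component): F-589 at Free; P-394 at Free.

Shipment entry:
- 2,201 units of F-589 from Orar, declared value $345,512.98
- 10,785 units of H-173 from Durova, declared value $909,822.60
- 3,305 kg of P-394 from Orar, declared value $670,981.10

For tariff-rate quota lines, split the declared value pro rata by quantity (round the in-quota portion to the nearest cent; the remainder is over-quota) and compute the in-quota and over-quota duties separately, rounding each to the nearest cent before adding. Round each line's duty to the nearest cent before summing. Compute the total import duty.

$190,045.37

Line 1 (F-589, Orar, 2,201 units, $345,512.98):
Base rate for F-589 is 15.5% + $0.82/unit.
Origin Orar qualifies under the Velovia–Orar agreement and F-589 is covered: preferential rate Free applies instead.
Duty = $345,512.98 × 0% = $0.00.
Line 2 (H-173, Durova, 10,785 units, $909,822.60):
Code H-173 is under a tariff-rate quota (threshold 4,544 units). In-quota: 4,544 units at 7%; over-quota: 6,241 units at 31%.
Pro-rata value split: in-quota = $909,822.60 × 4,544/10,785 = $383,331.84; over-quota = $909,822.60 − $383,331.84 = $526,490.76.
In-quota duty = $383,331.84 × 7% = $26,833.23. Over-quota duty = $526,490.76 × 31% = $163,212.14.
Line duty = $26,833.23 + $163,212.14 = $190,045.37.
Line 3 (P-394, Orar, 3,305 kg, $670,981.10):
Base rate for P-394 is $4.78/kg.
Origin Orar qualifies under the Velovia–Orar agreement and P-394 is covered: preferential rate Free applies instead.
Duty = $670,981.10 × 0% = $0.00.
Total = $0.00 + $190,045.37 + $0.00 = $190,045.37.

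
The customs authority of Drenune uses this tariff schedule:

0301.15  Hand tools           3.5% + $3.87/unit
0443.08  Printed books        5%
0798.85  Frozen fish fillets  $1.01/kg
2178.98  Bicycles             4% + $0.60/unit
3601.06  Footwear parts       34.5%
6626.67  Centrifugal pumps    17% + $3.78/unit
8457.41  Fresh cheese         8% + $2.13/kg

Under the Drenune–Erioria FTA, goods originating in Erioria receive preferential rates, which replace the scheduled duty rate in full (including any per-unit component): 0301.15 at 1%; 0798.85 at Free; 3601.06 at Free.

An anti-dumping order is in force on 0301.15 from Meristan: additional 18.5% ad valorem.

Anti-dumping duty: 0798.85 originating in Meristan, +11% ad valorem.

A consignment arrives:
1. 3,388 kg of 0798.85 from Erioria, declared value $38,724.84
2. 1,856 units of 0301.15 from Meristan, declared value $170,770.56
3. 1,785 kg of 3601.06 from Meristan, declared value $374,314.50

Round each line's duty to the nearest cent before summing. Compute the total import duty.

Line 1 (0798.85, Erioria, 3,388 kg, $38,724.84):
Base rate for 0798.85 is $1.01/kg.
Origin Erioria qualifies under the Drenune–Erioria agreement and 0798.85 is covered: preferential rate Free applies instead.
The additional-duty order on 0798.85 targets Meristan, not Erioria; it does not apply.
Duty = $38,724.84 × 0% = $0.00.
Line 2 (0301.15, Meristan, 1,856 units, $170,770.56):
Base rate for 0301.15 is 3.5% + $3.87/unit.
0301.15 has an FTA preferential rate, but origin Meristan is not Erioria; base rate stands.
Additional duty on 0301.15 from Meristan: +18.5%. Applied ad valorem rate: 3.5% + 18.5% = 22%.
Duty = $170,770.56 × 22% + 1,856 × $3.87 = $44,752.24.
Line 3 (3601.06, Meristan, 1,785 kg, $374,314.50):
Base rate for 3601.06 is 34.5%.
3601.06 has an FTA preferential rate, but origin Meristan is not Erioria; base rate stands.
Duty = $374,314.50 × 34.5% = $129,138.50.
Total = $0.00 + $44,752.24 + $129,138.50 = $173,890.74.

$173,890.74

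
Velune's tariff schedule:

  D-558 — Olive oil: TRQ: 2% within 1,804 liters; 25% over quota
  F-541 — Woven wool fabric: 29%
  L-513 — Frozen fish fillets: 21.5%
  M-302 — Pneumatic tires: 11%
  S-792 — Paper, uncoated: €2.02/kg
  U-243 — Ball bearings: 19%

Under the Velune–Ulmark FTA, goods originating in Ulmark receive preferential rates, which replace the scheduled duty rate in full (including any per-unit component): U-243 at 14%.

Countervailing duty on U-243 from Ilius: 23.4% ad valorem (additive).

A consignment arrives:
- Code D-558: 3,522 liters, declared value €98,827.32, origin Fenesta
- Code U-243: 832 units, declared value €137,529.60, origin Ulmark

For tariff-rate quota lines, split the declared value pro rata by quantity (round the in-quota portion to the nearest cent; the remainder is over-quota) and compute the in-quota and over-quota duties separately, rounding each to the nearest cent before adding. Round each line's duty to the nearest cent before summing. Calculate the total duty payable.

€32,318.31

Line 1 (D-558, Fenesta, 3,522 liters, €98,827.32):
Code D-558 is under a tariff-rate quota (threshold 1,804 liters). In-quota: 1,804 liters at 2%; over-quota: 1,718 liters at 25%.
Pro-rata value split: in-quota = €98,827.32 × 1,804/3,522 = €50,620.24; over-quota = €98,827.32 − €50,620.24 = €48,207.08.
In-quota duty = €50,620.24 × 2% = €1,012.40. Over-quota duty = €48,207.08 × 25% = €12,051.77.
Line duty = €1,012.40 + €12,051.77 = €13,064.17.
Line 2 (U-243, Ulmark, 832 units, €137,529.60):
Base rate for U-243 is 19%.
Origin Ulmark qualifies under the Velune–Ulmark agreement and U-243 is covered: preferential rate 14% applies instead.
The additional-duty order on U-243 targets Ilius, not Ulmark; it does not apply.
Duty = €137,529.60 × 14% = €19,254.14.
Total = €13,064.17 + €19,254.14 = €32,318.31.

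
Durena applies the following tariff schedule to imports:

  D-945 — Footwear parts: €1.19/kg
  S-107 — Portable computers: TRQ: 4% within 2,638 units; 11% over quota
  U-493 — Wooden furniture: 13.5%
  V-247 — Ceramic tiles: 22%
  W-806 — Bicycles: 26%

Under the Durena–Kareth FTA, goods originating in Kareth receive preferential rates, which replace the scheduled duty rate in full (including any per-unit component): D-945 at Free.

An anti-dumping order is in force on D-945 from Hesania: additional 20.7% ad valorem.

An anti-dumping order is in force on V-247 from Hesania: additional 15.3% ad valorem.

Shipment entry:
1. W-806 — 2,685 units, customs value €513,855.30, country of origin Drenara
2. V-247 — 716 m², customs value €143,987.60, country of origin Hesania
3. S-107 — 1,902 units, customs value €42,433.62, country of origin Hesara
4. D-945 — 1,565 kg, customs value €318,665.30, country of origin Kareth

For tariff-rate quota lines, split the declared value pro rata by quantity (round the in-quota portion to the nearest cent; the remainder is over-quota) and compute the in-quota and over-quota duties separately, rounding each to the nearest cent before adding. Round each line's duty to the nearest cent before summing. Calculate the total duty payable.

Line 1 (W-806, Drenara, 2,685 units, €513,855.30):
Base rate for W-806 is 26%.
Duty = €513,855.30 × 26% = €133,602.38.
Line 2 (V-247, Hesania, 716 m², €143,987.60):
Base rate for V-247 is 22%.
Additional duty on V-247 from Hesania: +15.3%. Applied ad valorem rate: 22% + 15.3% = 37.3%.
Duty = €143,987.60 × 37.3% = €53,707.37.
Line 3 (S-107, Hesara, 1,902 units, €42,433.62):
Code S-107 is under a tariff-rate quota (threshold 2,638 units). Quantity 1,902 units is within the quota, so the in-quota rate 4% applies to the full value.
Duty = €42,433.62 × 4% = €1,697.34.
Line 4 (D-945, Kareth, 1,565 kg, €318,665.30):
Base rate for D-945 is €1.19/kg.
Origin Kareth qualifies under the Durena–Kareth agreement and D-945 is covered: preferential rate Free applies instead.
The additional-duty order on D-945 targets Hesania, not Kareth; it does not apply.
Duty = €318,665.30 × 0% = €0.00.
Total = €133,602.38 + €53,707.37 + €1,697.34 + €0.00 = €189,007.09.

€189,007.09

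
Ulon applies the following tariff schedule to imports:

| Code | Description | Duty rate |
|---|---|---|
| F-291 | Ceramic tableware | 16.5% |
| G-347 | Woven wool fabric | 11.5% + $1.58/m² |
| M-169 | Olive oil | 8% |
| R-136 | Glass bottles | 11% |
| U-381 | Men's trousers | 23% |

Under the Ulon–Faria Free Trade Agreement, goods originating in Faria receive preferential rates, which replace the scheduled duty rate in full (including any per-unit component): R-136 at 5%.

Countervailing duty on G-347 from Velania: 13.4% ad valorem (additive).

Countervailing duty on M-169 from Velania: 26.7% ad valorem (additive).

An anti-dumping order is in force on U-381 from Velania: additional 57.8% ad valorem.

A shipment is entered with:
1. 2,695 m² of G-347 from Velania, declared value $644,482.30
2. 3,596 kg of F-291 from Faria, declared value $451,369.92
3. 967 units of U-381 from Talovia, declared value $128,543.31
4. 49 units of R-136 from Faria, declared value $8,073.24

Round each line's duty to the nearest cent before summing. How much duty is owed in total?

Line 1 (G-347, Velania, 2,695 m², $644,482.30):
Base rate for G-347 is 11.5% + $1.58/m².
Additional duty on G-347 from Velania: +13.4%. Applied ad valorem rate: 11.5% + 13.4% = 24.9%.
Duty = $644,482.30 × 24.9% + 2,695 × $1.58 = $164,734.19.
Line 2 (F-291, Faria, 3,596 kg, $451,369.92):
Base rate for F-291 is 16.5%.
Origin Faria is the FTA partner but F-291 is not on the preference list; base rate stands.
Duty = $451,369.92 × 16.5% = $74,476.04.
Line 3 (U-381, Talovia, 967 units, $128,543.31):
Base rate for U-381 is 23%.
The additional-duty order on U-381 targets Velania, not Talovia; it does not apply.
Duty = $128,543.31 × 23% = $29,564.96.
Line 4 (R-136, Faria, 49 units, $8,073.24):
Base rate for R-136 is 11%.
Origin Faria qualifies under the Ulon–Faria agreement and R-136 is covered: preferential rate 5% applies instead.
Duty = $8,073.24 × 5% = $403.66.
Total = $164,734.19 + $74,476.04 + $29,564.96 + $403.66 = $269,178.85.

$269,178.85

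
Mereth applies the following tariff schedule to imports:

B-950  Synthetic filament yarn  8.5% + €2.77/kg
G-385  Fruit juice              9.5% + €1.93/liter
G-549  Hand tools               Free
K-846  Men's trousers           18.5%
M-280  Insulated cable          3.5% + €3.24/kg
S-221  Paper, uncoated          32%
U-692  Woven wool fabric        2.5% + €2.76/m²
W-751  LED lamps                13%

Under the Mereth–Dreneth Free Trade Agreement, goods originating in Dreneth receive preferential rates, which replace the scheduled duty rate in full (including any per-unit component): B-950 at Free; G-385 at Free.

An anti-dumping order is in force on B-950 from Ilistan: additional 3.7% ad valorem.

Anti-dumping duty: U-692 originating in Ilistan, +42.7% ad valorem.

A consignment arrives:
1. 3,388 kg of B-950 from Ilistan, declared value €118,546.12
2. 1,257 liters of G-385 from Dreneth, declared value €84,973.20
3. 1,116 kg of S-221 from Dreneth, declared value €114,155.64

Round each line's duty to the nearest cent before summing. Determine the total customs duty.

€60,377.19

Line 1 (B-950, Ilistan, 3,388 kg, €118,546.12):
Base rate for B-950 is 8.5% + €2.77/kg.
B-950 has an FTA preferential rate, but origin Ilistan is not Dreneth; base rate stands.
Additional duty on B-950 from Ilistan: +3.7%. Applied ad valorem rate: 8.5% + 3.7% = 12.2%.
Duty = €118,546.12 × 12.2% + 3,388 × €2.77 = €23,847.39.
Line 2 (G-385, Dreneth, 1,257 liters, €84,973.20):
Base rate for G-385 is 9.5% + €1.93/liter.
Origin Dreneth qualifies under the Mereth–Dreneth agreement and G-385 is covered: preferential rate Free applies instead.
Duty = €84,973.20 × 0% = €0.00.
Line 3 (S-221, Dreneth, 1,116 kg, €114,155.64):
Base rate for S-221 is 32%.
Origin Dreneth is the FTA partner but S-221 is not on the preference list; base rate stands.
Duty = €114,155.64 × 32% = €36,529.80.
Total = €23,847.39 + €0.00 + €36,529.80 = €60,377.19.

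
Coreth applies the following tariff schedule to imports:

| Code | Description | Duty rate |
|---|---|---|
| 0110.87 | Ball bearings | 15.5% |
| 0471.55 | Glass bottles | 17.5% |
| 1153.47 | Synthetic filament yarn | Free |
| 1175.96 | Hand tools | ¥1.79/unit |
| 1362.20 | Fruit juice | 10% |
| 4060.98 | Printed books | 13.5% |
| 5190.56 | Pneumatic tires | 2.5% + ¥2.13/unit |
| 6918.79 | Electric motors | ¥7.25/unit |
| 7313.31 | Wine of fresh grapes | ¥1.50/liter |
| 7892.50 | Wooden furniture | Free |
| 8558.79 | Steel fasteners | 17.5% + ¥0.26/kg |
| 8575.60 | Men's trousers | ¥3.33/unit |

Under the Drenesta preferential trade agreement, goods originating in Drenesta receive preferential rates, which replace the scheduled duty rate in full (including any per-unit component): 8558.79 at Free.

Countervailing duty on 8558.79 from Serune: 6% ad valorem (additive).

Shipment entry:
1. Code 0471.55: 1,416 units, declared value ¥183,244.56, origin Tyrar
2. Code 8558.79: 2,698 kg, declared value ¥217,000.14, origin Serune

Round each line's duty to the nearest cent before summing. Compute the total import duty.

¥83,764.31

Line 1 (0471.55, Tyrar, 1,416 units, ¥183,244.56):
Base rate for 0471.55 is 17.5%.
Duty = ¥183,244.56 × 17.5% = ¥32,067.80.
Line 2 (8558.79, Serune, 2,698 kg, ¥217,000.14):
Base rate for 8558.79 is 17.5% + ¥0.26/kg.
8558.79 has an FTA preferential rate, but origin Serune is not Drenesta; base rate stands.
Additional duty on 8558.79 from Serune: +6%. Applied ad valorem rate: 17.5% + 6% = 23.5%.
Duty = ¥217,000.14 × 23.5% + 2,698 × ¥0.26 = ¥51,696.51.
Total = ¥32,067.80 + ¥51,696.51 = ¥83,764.31.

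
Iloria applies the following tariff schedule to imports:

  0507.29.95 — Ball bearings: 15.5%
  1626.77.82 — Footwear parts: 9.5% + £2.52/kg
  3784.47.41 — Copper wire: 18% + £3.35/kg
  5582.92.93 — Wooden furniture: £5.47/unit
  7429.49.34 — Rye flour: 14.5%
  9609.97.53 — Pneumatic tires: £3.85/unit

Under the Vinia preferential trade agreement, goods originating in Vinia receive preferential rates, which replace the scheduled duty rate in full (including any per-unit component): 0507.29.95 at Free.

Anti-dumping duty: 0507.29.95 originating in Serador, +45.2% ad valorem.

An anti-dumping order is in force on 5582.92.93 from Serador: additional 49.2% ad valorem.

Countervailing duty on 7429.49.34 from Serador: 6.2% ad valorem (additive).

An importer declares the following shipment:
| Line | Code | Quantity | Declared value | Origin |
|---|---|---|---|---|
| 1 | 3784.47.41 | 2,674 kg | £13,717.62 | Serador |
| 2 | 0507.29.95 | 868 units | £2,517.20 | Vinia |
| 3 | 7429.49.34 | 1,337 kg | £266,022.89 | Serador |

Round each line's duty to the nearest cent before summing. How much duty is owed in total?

Line 1 (3784.47.41, Serador, 2,674 kg, £13,717.62):
Base rate for 3784.47.41 is 18% + £3.35/kg.
Duty = £13,717.62 × 18% + 2,674 × £3.35 = £11,427.07.
Line 2 (0507.29.95, Vinia, 868 units, £2,517.20):
Base rate for 0507.29.95 is 15.5%.
Origin Vinia qualifies under the Iloria–Vinia agreement and 0507.29.95 is covered: preferential rate Free applies instead.
The additional-duty order on 0507.29.95 targets Serador, not Vinia; it does not apply.
Duty = £2,517.20 × 0% = £0.00.
Line 3 (7429.49.34, Serador, 1,337 kg, £266,022.89):
Base rate for 7429.49.34 is 14.5%.
Additional duty on 7429.49.34 from Serador: +6.2%. Applied ad valorem rate: 14.5% + 6.2% = 20.7%.
Duty = £266,022.89 × 20.7% = £55,066.74.
Total = £11,427.07 + £0.00 + £55,066.74 = £66,493.81.

£66,493.81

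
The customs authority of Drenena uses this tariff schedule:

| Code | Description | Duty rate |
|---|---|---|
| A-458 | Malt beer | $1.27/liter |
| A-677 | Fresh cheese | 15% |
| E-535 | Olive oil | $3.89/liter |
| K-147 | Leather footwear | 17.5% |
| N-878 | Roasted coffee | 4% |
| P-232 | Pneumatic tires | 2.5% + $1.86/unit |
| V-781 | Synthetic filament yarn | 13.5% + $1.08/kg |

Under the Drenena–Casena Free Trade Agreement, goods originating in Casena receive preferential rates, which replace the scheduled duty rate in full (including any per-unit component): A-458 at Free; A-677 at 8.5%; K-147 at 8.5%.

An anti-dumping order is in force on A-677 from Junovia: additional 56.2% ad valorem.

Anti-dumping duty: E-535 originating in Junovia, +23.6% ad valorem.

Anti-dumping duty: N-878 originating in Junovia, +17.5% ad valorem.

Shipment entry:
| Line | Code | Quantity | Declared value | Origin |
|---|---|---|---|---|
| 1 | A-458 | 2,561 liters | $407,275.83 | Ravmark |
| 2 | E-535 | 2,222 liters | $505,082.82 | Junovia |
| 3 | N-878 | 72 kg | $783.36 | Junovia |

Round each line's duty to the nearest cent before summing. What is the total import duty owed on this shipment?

Line 1 (A-458, Ravmark, 2,561 liters, $407,275.83):
Base rate for A-458 is $1.27/liter.
A-458 has an FTA preferential rate, but origin Ravmark is not Casena; base rate stands.
Duty = 2,561 × $1.27 = $3,252.47.
Line 2 (E-535, Junovia, 2,222 liters, $505,082.82):
Base rate for E-535 is $3.89/liter.
Additional duty on E-535 from Junovia: +23.6% ad valorem. Applied ad valorem rate = 23.6%.
Duty = $505,082.82 × 23.6% + 2,222 × $3.89 = $127,843.13.
Line 3 (N-878, Junovia, 72 kg, $783.36):
Base rate for N-878 is 4%.
Additional duty on N-878 from Junovia: +17.5%. Applied ad valorem rate: 4% + 17.5% = 21.5%.
Duty = $783.36 × 21.5% = $168.42.
Total = $3,252.47 + $127,843.13 + $168.42 = $131,264.02.

$131,264.02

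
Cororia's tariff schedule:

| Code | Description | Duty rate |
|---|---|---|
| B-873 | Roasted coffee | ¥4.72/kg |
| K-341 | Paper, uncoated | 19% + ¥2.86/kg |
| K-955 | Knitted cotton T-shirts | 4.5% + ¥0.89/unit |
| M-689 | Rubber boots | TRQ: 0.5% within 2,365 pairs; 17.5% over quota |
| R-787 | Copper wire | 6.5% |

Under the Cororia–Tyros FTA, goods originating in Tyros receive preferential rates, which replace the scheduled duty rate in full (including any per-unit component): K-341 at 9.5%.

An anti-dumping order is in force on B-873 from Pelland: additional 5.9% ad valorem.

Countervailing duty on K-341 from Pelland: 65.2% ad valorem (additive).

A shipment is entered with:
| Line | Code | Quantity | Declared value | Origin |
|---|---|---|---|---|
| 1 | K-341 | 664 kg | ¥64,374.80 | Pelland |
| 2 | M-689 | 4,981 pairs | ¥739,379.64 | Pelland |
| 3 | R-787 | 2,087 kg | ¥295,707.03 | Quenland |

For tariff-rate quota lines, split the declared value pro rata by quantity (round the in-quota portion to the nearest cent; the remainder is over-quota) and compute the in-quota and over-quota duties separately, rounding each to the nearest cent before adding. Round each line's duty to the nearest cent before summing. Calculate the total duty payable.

¥145,034.71

Line 1 (K-341, Pelland, 664 kg, ¥64,374.80):
Base rate for K-341 is 19% + ¥2.86/kg.
K-341 has an FTA preferential rate, but origin Pelland is not Tyros; base rate stands.
Additional duty on K-341 from Pelland: +65.2%. Applied ad valorem rate: 19% + 65.2% = 84.2%.
Duty = ¥64,374.80 × 84.2% + 664 × ¥2.86 = ¥56,102.62.
Line 2 (M-689, Pelland, 4,981 pairs, ¥739,379.64):
Code M-689 is under a tariff-rate quota (threshold 2,365 pairs). In-quota: 2,365 pairs at 0.5%; over-quota: 2,616 pairs at 17.5%.
Pro-rata value split: in-quota = ¥739,379.64 × 2,365/4,981 = ¥351,060.60; over-quota = ¥739,379.64 − ¥351,060.60 = ¥388,319.04.
In-quota duty = ¥351,060.60 × 0.5% = ¥1,755.30. Over-quota duty = ¥388,319.04 × 17.5% = ¥67,955.83.
Line duty = ¥1,755.30 + ¥67,955.83 = ¥69,711.13.
Line 3 (R-787, Quenland, 2,087 kg, ¥295,707.03):
Base rate for R-787 is 6.5%.
Duty = ¥295,707.03 × 6.5% = ¥19,220.96.
Total = ¥56,102.62 + ¥69,711.13 + ¥19,220.96 = ¥145,034.71.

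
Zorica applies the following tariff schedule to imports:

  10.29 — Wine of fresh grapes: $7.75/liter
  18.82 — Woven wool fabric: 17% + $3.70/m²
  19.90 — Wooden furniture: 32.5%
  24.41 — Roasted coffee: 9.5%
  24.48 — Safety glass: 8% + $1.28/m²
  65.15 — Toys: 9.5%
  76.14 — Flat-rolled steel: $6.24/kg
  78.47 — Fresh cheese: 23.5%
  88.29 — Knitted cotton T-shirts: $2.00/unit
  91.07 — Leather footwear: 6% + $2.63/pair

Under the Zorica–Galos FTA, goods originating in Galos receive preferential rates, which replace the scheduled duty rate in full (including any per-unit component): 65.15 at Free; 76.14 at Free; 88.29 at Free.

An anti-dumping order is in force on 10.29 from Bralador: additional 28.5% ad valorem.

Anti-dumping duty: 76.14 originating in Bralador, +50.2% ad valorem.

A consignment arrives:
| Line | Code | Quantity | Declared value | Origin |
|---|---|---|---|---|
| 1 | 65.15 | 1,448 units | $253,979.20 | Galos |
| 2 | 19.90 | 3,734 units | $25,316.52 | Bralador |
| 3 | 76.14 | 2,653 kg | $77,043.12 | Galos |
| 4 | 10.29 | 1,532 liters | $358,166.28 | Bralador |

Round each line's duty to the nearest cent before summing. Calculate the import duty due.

Line 1 (65.15, Galos, 1,448 units, $253,979.20):
Base rate for 65.15 is 9.5%.
Origin Galos qualifies under the Zorica–Galos agreement and 65.15 is covered: preferential rate Free applies instead.
Duty = $253,979.20 × 0% = $0.00.
Line 2 (19.90, Bralador, 3,734 units, $25,316.52):
Base rate for 19.90 is 32.5%.
Duty = $25,316.52 × 32.5% = $8,227.87.
Line 3 (76.14, Galos, 2,653 kg, $77,043.12):
Base rate for 76.14 is $6.24/kg.
Origin Galos qualifies under the Zorica–Galos agreement and 76.14 is covered: preferential rate Free applies instead.
The additional-duty order on 76.14 targets Bralador, not Galos; it does not apply.
Duty = $77,043.12 × 0% = $0.00.
Line 4 (10.29, Bralador, 1,532 liters, $358,166.28):
Base rate for 10.29 is $7.75/liter.
Additional duty on 10.29 from Bralador: +28.5% ad valorem. Applied ad valorem rate = 28.5%.
Duty = $358,166.28 × 28.5% + 1,532 × $7.75 = $113,950.39.
Total = $0.00 + $8,227.87 + $0.00 + $113,950.39 = $122,178.26.

$122,178.26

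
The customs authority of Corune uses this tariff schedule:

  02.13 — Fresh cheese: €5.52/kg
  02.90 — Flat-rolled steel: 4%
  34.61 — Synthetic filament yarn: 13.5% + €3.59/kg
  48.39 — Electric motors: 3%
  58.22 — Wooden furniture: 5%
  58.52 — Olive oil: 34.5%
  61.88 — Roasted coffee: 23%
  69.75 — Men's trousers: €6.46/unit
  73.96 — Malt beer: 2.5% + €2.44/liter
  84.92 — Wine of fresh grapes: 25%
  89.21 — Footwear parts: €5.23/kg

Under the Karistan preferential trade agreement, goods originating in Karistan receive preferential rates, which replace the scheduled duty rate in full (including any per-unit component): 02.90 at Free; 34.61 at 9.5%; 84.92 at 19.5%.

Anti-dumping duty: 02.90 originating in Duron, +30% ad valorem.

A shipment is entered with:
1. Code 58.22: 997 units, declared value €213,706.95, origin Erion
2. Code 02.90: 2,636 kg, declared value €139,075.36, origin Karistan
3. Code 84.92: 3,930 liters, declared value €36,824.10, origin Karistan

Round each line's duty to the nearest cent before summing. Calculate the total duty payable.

Line 1 (58.22, Erion, 997 units, €213,706.95):
Base rate for 58.22 is 5%.
Duty = €213,706.95 × 5% = €10,685.35.
Line 2 (02.90, Karistan, 2,636 kg, €139,075.36):
Base rate for 02.90 is 4%.
Origin Karistan qualifies under the Corune–Karistan agreement and 02.90 is covered: preferential rate Free applies instead.
The additional-duty order on 02.90 targets Duron, not Karistan; it does not apply.
Duty = €139,075.36 × 0% = €0.00.
Line 3 (84.92, Karistan, 3,930 liters, €36,824.10):
Base rate for 84.92 is 25%.
Origin Karistan qualifies under the Corune–Karistan agreement and 84.92 is covered: preferential rate 19.5% applies instead.
Duty = €36,824.10 × 19.5% = €7,180.70.
Total = €10,685.35 + €0.00 + €7,180.70 = €17,866.05.

€17,866.05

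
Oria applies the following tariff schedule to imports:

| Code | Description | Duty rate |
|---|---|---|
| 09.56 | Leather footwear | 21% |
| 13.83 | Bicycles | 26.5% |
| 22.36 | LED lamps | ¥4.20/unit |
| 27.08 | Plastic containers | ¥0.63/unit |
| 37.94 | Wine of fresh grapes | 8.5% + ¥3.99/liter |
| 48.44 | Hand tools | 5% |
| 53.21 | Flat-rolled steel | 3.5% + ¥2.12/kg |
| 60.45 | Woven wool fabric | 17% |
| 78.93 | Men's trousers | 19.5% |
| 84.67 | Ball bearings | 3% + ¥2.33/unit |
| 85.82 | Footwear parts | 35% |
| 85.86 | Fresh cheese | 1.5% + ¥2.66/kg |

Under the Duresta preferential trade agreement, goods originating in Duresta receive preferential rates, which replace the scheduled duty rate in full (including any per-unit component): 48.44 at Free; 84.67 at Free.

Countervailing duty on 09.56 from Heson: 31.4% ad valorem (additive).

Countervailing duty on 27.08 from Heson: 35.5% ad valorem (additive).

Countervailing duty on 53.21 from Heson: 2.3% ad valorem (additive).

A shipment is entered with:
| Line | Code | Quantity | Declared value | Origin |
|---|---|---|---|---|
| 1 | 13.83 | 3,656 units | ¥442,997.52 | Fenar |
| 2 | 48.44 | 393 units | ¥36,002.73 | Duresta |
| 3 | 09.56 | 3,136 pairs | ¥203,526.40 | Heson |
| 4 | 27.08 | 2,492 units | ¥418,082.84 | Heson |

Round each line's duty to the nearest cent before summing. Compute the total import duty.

Line 1 (13.83, Fenar, 3,656 units, ¥442,997.52):
Base rate for 13.83 is 26.5%.
Duty = ¥442,997.52 × 26.5% = ¥117,394.34.
Line 2 (48.44, Duresta, 393 units, ¥36,002.73):
Base rate for 48.44 is 5%.
Origin Duresta qualifies under the Oria–Duresta agreement and 48.44 is covered: preferential rate Free applies instead.
Duty = ¥36,002.73 × 0% = ¥0.00.
Line 3 (09.56, Heson, 3,136 pairs, ¥203,526.40):
Base rate for 09.56 is 21%.
Additional duty on 09.56 from Heson: +31.4%. Applied ad valorem rate: 21% + 31.4% = 52.4%.
Duty = ¥203,526.40 × 52.4% = ¥106,647.83.
Line 4 (27.08, Heson, 2,492 units, ¥418,082.84):
Base rate for 27.08 is ¥0.63/unit.
Additional duty on 27.08 from Heson: +35.5% ad valorem. Applied ad valorem rate = 35.5%.
Duty = ¥418,082.84 × 35.5% + 2,492 × ¥0.63 = ¥149,989.37.
Total = ¥117,394.34 + ¥0.00 + ¥106,647.83 + ¥149,989.37 = ¥374,031.54.

¥374,031.54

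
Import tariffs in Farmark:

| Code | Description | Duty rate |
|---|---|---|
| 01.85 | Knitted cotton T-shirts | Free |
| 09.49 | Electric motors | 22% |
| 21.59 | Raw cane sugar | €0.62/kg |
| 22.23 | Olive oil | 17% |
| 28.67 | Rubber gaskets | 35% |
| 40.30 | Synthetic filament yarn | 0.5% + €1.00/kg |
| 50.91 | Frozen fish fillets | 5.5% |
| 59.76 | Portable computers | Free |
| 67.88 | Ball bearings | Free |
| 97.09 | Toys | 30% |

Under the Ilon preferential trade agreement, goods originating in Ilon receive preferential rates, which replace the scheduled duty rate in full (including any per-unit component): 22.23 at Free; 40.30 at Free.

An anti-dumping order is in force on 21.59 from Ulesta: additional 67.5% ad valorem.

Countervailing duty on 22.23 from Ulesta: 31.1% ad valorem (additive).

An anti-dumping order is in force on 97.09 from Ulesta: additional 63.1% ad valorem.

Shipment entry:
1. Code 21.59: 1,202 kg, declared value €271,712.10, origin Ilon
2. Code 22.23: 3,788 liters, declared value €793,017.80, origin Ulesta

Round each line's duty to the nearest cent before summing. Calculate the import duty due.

€382,186.80

Line 1 (21.59, Ilon, 1,202 kg, €271,712.10):
Base rate for 21.59 is €0.62/kg.
Origin Ilon is the FTA partner but 21.59 is not on the preference list; base rate stands.
The additional-duty order on 21.59 targets Ulesta, not Ilon; it does not apply.
Duty = 1,202 × €0.62 = €745.24.
Line 2 (22.23, Ulesta, 3,788 liters, €793,017.80):
Base rate for 22.23 is 17%.
22.23 has an FTA preferential rate, but origin Ulesta is not Ilon; base rate stands.
Additional duty on 22.23 from Ulesta: +31.1%. Applied ad valorem rate: 17% + 31.1% = 48.1%.
Duty = €793,017.80 × 48.1% = €381,441.56.
Total = €745.24 + €381,441.56 = €382,186.80.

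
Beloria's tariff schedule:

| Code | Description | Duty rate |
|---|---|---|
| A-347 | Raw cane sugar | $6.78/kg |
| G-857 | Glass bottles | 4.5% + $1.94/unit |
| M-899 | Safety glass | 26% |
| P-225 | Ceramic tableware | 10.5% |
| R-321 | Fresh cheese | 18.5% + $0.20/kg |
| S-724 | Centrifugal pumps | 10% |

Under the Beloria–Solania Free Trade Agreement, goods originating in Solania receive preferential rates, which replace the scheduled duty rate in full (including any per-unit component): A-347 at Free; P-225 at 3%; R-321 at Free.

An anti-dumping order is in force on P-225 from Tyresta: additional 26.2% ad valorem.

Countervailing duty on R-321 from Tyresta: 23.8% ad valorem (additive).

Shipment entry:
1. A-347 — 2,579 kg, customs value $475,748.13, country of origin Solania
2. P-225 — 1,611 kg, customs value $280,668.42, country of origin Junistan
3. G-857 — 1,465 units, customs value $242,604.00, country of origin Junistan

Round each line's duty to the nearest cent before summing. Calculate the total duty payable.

$43,229.46

Line 1 (A-347, Solania, 2,579 kg, $475,748.13):
Base rate for A-347 is $6.78/kg.
Origin Solania qualifies under the Beloria–Solania agreement and A-347 is covered: preferential rate Free applies instead.
Duty = $475,748.13 × 0% = $0.00.
Line 2 (P-225, Junistan, 1,611 kg, $280,668.42):
Base rate for P-225 is 10.5%.
P-225 has an FTA preferential rate, but origin Junistan is not Solania; base rate stands.
The additional-duty order on P-225 targets Tyresta, not Junistan; it does not apply.
Duty = $280,668.42 × 10.5% = $29,470.18.
Line 3 (G-857, Junistan, 1,465 units, $242,604.00):
Base rate for G-857 is 4.5% + $1.94/unit.
Duty = $242,604.00 × 4.5% + 1,465 × $1.94 = $13,759.28.
Total = $0.00 + $29,470.18 + $13,759.28 = $43,229.46.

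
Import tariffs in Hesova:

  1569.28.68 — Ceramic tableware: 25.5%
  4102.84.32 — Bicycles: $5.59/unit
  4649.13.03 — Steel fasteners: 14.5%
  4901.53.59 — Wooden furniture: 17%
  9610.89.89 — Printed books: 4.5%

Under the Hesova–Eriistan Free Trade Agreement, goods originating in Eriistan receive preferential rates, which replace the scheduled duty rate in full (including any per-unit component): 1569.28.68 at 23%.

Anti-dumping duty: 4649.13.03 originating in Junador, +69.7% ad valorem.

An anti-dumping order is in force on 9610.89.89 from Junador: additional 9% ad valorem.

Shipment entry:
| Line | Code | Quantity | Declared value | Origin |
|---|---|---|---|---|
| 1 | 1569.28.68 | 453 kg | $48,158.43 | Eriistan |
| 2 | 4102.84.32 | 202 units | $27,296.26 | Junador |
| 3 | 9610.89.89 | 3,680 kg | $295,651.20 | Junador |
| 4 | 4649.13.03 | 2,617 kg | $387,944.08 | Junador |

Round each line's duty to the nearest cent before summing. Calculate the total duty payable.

Line 1 (1569.28.68, Eriistan, 453 kg, $48,158.43):
Base rate for 1569.28.68 is 25.5%.
Origin Eriistan qualifies under the Hesova–Eriistan agreement and 1569.28.68 is covered: preferential rate 23% applies instead.
Duty = $48,158.43 × 23% = $11,076.44.
Line 2 (4102.84.32, Junador, 202 units, $27,296.26):
Base rate for 4102.84.32 is $5.59/unit.
Duty = 202 × $5.59 = $1,129.18.
Line 3 (9610.89.89, Junador, 3,680 kg, $295,651.20):
Base rate for 9610.89.89 is 4.5%.
Additional duty on 9610.89.89 from Junador: +9%. Applied ad valorem rate: 4.5% + 9% = 13.5%.
Duty = $295,651.20 × 13.5% = $39,912.91.
Line 4 (4649.13.03, Junador, 2,617 kg, $387,944.08):
Base rate for 4649.13.03 is 14.5%.
Additional duty on 4649.13.03 from Junador: +69.7%. Applied ad valorem rate: 14.5% + 69.7% = 84.2%.
Duty = $387,944.08 × 84.2% = $326,648.92.
Total = $11,076.44 + $1,129.18 + $39,912.91 + $326,648.92 = $378,767.45.

$378,767.45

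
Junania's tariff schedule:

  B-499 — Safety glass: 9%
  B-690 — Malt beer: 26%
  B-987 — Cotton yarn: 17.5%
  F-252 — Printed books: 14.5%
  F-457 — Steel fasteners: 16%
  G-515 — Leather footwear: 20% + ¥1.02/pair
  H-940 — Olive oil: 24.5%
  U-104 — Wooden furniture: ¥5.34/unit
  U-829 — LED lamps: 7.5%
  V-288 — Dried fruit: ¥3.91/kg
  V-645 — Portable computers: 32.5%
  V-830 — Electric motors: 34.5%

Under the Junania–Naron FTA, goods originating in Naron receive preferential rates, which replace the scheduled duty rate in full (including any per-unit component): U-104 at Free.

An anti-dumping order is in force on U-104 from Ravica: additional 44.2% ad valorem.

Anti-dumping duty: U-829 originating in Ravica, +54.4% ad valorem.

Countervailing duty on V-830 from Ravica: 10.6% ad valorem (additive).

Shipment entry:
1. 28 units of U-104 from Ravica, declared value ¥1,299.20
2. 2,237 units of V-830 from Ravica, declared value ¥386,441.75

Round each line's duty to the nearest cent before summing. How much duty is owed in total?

¥175,009.00

Line 1 (U-104, Ravica, 28 units, ¥1,299.20):
Base rate for U-104 is ¥5.34/unit.
U-104 has an FTA preferential rate, but origin Ravica is not Naron; base rate stands.
Additional duty on U-104 from Ravica: +44.2% ad valorem. Applied ad valorem rate = 44.2%.
Duty = ¥1,299.20 × 44.2% + 28 × ¥5.34 = ¥723.77.
Line 2 (V-830, Ravica, 2,237 units, ¥386,441.75):
Base rate for V-830 is 34.5%.
Additional duty on V-830 from Ravica: +10.6%. Applied ad valorem rate: 34.5% + 10.6% = 45.1%.
Duty = ¥386,441.75 × 45.1% = ¥174,285.23.
Total = ¥723.77 + ¥174,285.23 = ¥175,009.00.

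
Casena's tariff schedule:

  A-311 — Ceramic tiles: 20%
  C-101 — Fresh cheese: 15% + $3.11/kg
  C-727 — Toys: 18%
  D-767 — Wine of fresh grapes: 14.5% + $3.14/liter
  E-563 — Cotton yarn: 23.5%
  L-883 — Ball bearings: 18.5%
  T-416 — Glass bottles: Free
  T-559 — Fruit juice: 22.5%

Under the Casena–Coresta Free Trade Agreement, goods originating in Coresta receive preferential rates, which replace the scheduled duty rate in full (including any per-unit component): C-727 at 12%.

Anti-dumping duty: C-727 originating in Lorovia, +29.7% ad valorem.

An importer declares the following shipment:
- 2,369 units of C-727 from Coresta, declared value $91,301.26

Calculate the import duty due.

$10,956.15

Line 1 (C-727, Coresta, 2,369 units, $91,301.26):
Base rate for C-727 is 18%.
Origin Coresta qualifies under the Casena–Coresta agreement and C-727 is covered: preferential rate 12% applies instead.
The additional-duty order on C-727 targets Lorovia, not Coresta; it does not apply.
Duty = $91,301.26 × 12% = $10,956.15.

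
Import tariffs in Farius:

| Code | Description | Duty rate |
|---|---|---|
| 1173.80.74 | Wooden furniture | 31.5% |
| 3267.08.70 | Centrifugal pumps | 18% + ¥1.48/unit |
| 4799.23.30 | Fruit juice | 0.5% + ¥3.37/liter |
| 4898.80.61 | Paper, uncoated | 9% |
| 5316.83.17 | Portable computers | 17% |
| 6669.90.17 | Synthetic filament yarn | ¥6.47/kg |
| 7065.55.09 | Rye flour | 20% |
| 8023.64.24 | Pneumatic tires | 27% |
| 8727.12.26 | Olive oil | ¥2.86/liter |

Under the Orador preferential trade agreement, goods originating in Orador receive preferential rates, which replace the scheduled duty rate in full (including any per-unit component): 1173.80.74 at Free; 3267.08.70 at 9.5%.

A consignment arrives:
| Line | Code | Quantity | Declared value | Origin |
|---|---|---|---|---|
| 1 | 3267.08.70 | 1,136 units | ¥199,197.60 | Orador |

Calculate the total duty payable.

¥18,923.77

Line 1 (3267.08.70, Orador, 1,136 units, ¥199,197.60):
Base rate for 3267.08.70 is 18% + ¥1.48/unit.
Origin Orador qualifies under the Farius–Orador agreement and 3267.08.70 is covered: preferential rate 9.5% applies instead.
Duty = ¥199,197.60 × 9.5% = ¥18,923.77.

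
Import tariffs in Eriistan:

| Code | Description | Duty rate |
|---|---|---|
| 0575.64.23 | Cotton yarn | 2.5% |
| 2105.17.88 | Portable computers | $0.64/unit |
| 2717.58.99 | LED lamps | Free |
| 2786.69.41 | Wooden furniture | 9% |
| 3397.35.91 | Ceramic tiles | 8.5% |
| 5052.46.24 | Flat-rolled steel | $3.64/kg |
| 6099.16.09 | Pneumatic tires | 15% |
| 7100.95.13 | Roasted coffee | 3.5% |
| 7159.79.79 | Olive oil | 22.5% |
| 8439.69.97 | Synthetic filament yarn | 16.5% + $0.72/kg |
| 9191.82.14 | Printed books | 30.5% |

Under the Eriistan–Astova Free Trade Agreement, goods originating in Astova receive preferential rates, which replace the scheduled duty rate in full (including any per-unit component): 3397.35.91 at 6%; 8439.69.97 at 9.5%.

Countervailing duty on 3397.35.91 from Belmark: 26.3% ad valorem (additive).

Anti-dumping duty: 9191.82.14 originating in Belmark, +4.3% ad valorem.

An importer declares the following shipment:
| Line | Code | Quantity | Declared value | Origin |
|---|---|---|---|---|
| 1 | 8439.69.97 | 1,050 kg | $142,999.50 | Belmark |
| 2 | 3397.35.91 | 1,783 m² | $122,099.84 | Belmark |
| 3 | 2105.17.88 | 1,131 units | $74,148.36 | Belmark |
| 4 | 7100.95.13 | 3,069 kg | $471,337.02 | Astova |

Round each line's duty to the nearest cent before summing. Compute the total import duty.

$84,062.30

Line 1 (8439.69.97, Belmark, 1,050 kg, $142,999.50):
Base rate for 8439.69.97 is 16.5% + $0.72/kg.
8439.69.97 has an FTA preferential rate, but origin Belmark is not Astova; base rate stands.
Duty = $142,999.50 × 16.5% + 1,050 × $0.72 = $24,350.92.
Line 2 (3397.35.91, Belmark, 1,783 m², $122,099.84):
Base rate for 3397.35.91 is 8.5%.
3397.35.91 has an FTA preferential rate, but origin Belmark is not Astova; base rate stands.
Additional duty on 3397.35.91 from Belmark: +26.3%. Applied ad valorem rate: 8.5% + 26.3% = 34.8%.
Duty = $122,099.84 × 34.8% = $42,490.74.
Line 3 (2105.17.88, Belmark, 1,131 units, $74,148.36):
Base rate for 2105.17.88 is $0.64/unit.
Duty = 1,131 × $0.64 = $723.84.
Line 4 (7100.95.13, Astova, 3,069 kg, $471,337.02):
Base rate for 7100.95.13 is 3.5%.
Origin Astova is the FTA partner but 7100.95.13 is not on the preference list; base rate stands.
Duty = $471,337.02 × 3.5% = $16,496.80.
Total = $24,350.92 + $42,490.74 + $723.84 + $16,496.80 = $84,062.30.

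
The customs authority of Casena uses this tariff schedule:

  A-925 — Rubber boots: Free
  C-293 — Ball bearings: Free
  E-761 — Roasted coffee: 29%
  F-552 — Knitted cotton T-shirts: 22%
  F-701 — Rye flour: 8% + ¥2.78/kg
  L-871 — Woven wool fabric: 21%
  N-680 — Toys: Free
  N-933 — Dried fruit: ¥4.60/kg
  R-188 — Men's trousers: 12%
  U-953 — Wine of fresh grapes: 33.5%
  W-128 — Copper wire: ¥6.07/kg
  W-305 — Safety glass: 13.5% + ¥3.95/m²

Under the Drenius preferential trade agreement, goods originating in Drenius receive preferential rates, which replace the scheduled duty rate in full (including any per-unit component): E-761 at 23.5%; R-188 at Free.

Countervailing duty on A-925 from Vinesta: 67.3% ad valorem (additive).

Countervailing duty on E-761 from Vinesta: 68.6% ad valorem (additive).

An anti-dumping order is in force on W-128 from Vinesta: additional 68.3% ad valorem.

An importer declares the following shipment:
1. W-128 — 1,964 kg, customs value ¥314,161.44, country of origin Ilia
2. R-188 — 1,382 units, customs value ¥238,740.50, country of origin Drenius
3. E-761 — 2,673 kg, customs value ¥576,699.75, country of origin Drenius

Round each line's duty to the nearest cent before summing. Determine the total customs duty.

Line 1 (W-128, Ilia, 1,964 kg, ¥314,161.44):
Base rate for W-128 is ¥6.07/kg.
The additional-duty order on W-128 targets Vinesta, not Ilia; it does not apply.
Duty = 1,964 × ¥6.07 = ¥11,921.48.
Line 2 (R-188, Drenius, 1,382 units, ¥238,740.50):
Base rate for R-188 is 12%.
Origin Drenius qualifies under the Casena–Drenius agreement and R-188 is covered: preferential rate Free applies instead.
Duty = ¥238,740.50 × 0% = ¥0.00.
Line 3 (E-761, Drenius, 2,673 kg, ¥576,699.75):
Base rate for E-761 is 29%.
Origin Drenius qualifies under the Casena–Drenius agreement and E-761 is covered: preferential rate 23.5% applies instead.
The additional-duty order on E-761 targets Vinesta, not Drenius; it does not apply.
Duty = ¥576,699.75 × 23.5% = ¥135,524.44.
Total = ¥11,921.48 + ¥0.00 + ¥135,524.44 = ¥147,445.92.

¥147,445.92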